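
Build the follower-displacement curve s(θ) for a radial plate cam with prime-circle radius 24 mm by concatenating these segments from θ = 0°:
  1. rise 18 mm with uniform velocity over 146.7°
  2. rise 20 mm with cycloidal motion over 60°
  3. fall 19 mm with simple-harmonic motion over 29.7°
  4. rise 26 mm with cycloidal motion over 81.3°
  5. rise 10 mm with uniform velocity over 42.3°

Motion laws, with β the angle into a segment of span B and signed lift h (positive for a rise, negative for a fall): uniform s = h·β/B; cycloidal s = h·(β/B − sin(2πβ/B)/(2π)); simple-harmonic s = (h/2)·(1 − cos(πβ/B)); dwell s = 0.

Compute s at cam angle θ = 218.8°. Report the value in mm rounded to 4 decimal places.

seg 1 [0°–146.7°] uniform, h=18: full span → s += 18 → s = 18.0000
seg 2 [146.7°–206.7°] cycloidal, h=20: full span → s += 20 → s = 38.0000
seg 3 [206.7°–236.4°] simple-harmonic, h=-19: θ=218.8° here. β=12.1, B=29.7. -19/2·(1 − cos(π·0.4074)) = -6.7754 → s = 31.2246

31.2246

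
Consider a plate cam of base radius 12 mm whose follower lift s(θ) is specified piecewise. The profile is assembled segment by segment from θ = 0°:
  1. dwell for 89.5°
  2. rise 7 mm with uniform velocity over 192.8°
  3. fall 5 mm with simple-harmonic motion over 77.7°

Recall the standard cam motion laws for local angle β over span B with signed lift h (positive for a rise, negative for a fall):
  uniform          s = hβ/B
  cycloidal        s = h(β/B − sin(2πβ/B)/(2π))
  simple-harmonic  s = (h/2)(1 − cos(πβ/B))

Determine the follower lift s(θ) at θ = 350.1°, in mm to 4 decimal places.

seg 1 [0°–89.5°] dwell: s stays 0.0000
seg 2 [89.5°–282.3°] uniform, h=7: full span → s += 7 → s = 7.0000
seg 3 [282.3°–360°] simple-harmonic, h=-5: θ=350.1° here. β=67.8, B=77.7. -5/2·(1 − cos(π·0.8726)) = -4.8024 → s = 2.1976

2.1976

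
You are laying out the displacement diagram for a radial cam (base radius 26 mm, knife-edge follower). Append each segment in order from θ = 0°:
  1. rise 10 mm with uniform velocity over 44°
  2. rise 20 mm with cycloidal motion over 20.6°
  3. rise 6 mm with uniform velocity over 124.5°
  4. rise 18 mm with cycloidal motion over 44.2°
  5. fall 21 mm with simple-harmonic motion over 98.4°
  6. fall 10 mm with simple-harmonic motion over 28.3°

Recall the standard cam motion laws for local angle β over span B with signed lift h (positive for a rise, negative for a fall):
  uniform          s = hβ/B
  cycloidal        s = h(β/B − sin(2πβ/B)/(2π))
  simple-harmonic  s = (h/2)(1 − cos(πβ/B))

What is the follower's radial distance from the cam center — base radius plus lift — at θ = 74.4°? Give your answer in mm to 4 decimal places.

seg 1 [0°–44°] uniform, h=10: full span → s += 10 → s = 10.0000
seg 2 [44°–64.6°] cycloidal, h=20: full span → s += 20 → s = 30.0000
seg 3 [64.6°–189.1°] uniform, h=6: θ=74.4° here. β=9.8, B=124.5. 6·9.8/124.5 = 0.4723 → s = 30.4723
radial distance = base radius + s = 26 + 30.4723 = 56.4723

56.4723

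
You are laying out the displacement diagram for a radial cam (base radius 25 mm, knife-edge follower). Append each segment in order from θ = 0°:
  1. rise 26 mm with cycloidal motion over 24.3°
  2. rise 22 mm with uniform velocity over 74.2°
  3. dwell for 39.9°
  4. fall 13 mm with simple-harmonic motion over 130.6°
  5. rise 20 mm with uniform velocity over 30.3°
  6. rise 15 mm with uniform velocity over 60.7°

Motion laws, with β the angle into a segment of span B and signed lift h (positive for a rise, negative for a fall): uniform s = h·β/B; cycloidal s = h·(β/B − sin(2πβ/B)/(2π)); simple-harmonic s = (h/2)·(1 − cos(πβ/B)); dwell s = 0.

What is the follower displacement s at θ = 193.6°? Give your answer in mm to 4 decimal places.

seg 1 [0°–24.3°] cycloidal, h=26: full span → s += 26 → s = 26.0000
seg 2 [24.3°–98.5°] uniform, h=22: full span → s += 22 → s = 48.0000
seg 3 [98.5°–138.4°] dwell: s stays 48.0000
seg 4 [138.4°–269°] simple-harmonic, h=-13: θ=193.6° here. β=55.2, B=130.6. -13/2·(1 − cos(π·0.4227)) = -4.9363 → s = 43.0637

43.0637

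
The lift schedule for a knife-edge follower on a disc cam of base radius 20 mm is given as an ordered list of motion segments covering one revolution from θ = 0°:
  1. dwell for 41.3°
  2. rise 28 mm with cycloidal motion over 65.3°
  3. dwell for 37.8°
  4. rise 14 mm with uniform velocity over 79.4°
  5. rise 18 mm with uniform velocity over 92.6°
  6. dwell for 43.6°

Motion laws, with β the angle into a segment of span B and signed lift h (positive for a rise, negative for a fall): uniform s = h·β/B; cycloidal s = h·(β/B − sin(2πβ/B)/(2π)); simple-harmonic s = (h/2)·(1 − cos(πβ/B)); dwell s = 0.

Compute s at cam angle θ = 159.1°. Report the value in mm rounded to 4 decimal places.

seg 1 [0°–41.3°] dwell: s stays 0.0000
seg 2 [41.3°–106.6°] cycloidal, h=28: full span → s += 28 → s = 28.0000
seg 3 [106.6°–144.4°] dwell: s stays 28.0000
seg 4 [144.4°–223.8°] uniform, h=14: θ=159.1° here. β=14.7, B=79.4. 14·14.7/79.4 = 2.5919 → s = 30.5919

30.5919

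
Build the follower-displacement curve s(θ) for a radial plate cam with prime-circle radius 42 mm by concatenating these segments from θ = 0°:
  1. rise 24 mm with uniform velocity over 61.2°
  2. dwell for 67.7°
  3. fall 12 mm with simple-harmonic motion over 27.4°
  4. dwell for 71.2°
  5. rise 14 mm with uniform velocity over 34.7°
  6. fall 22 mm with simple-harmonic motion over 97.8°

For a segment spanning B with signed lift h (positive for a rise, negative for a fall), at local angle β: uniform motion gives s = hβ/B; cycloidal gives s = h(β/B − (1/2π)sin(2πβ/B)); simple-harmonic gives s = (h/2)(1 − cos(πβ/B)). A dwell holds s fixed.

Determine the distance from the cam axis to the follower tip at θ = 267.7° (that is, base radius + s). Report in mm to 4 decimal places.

seg 1 [0°–61.2°] uniform, h=24: full span → s += 24 → s = 24.0000
seg 2 [61.2°–128.9°] dwell: s stays 24.0000
seg 3 [128.9°–156.3°] simple-harmonic, h=-12: full span → s += -12 → s = 12.0000
seg 4 [156.3°–227.5°] dwell: s stays 12.0000
seg 5 [227.5°–262.2°] uniform, h=14: full span → s += 14 → s = 26.0000
seg 6 [262.2°–360°] simple-harmonic, h=-22: θ=267.7° here. β=5.5, B=97.8. -22/2·(1 − cos(π·0.0562)) = -0.1712 → s = 25.8288
radial distance = base radius + s = 42 + 25.8288 = 67.8288

67.8288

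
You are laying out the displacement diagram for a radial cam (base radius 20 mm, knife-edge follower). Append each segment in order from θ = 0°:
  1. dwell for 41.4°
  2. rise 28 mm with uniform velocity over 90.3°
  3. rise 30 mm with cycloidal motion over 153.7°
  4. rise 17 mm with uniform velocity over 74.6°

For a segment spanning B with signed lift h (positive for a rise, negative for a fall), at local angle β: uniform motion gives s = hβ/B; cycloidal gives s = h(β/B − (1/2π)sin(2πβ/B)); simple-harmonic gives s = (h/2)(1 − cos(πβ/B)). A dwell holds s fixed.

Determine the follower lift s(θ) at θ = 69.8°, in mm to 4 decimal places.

seg 1 [0°–41.4°] dwell: s stays 0.0000
seg 2 [41.4°–131.7°] uniform, h=28: θ=69.8° here. β=28.4, B=90.3. 28·28.4/90.3 = 8.8062 → s = 8.8062

8.8062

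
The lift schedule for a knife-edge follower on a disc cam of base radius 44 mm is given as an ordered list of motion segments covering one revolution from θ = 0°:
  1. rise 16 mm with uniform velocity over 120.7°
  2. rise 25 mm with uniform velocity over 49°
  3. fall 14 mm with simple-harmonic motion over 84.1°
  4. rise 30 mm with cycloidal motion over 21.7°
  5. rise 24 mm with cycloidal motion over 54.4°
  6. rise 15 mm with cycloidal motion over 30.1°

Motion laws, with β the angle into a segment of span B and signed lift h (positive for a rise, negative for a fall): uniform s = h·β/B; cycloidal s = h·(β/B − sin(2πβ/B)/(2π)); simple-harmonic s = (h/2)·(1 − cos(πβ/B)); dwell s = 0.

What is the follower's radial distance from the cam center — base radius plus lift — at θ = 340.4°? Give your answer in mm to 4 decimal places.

seg 1 [0°–120.7°] uniform, h=16: full span → s += 16 → s = 16.0000
seg 2 [120.7°–169.7°] uniform, h=25: full span → s += 25 → s = 41.0000
seg 3 [169.7°–253.8°] simple-harmonic, h=-14: full span → s += -14 → s = 27.0000
seg 4 [253.8°–275.5°] cycloidal, h=30: full span → s += 30 → s = 57.0000
seg 5 [275.5°–329.9°] cycloidal, h=24: full span → s += 24 → s = 81.0000
seg 6 [329.9°–360°] cycloidal, h=15: θ=340.4° here. β=10.5, B=30.1. 15·(0.3488 − sin(2π·0.3488)/(2π)) = 3.2910 → s = 84.2910
radial distance = base radius + s = 44 + 84.2910 = 128.2910

128.2910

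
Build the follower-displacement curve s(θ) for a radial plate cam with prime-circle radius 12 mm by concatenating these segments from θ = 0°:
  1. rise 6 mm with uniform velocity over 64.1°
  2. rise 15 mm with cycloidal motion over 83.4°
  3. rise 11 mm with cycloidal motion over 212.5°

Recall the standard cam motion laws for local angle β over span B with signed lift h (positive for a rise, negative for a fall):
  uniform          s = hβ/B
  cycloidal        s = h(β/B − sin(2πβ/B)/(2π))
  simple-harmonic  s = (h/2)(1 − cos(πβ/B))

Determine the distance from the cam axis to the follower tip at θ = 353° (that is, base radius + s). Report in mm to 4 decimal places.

seg 1 [0°–64.1°] uniform, h=6: full span → s += 6 → s = 6.0000
seg 2 [64.1°–147.5°] cycloidal, h=15: full span → s += 15 → s = 21.0000
seg 3 [147.5°–360°] cycloidal, h=11: θ=353° here. β=205.5, B=212.5. 11·(0.9671 − sin(2π·0.9671)/(2π)) = 10.9974 → s = 31.9974
radial distance = base radius + s = 12 + 31.9974 = 43.9974

43.9974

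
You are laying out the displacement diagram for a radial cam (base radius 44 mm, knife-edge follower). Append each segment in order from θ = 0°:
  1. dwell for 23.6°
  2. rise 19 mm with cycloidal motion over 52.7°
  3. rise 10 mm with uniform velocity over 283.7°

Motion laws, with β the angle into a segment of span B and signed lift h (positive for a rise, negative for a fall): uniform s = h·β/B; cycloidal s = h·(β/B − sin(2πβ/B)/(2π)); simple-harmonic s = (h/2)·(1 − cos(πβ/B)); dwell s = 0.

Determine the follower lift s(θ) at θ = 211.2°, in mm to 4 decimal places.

seg 1 [0°–23.6°] dwell: s stays 0.0000
seg 2 [23.6°–76.3°] cycloidal, h=19: full span → s += 19 → s = 19.0000
seg 3 [76.3°–360°] uniform, h=10: θ=211.2° here. β=134.9, B=283.7. 10·134.9/283.7 = 4.7550 → s = 23.7550

23.7550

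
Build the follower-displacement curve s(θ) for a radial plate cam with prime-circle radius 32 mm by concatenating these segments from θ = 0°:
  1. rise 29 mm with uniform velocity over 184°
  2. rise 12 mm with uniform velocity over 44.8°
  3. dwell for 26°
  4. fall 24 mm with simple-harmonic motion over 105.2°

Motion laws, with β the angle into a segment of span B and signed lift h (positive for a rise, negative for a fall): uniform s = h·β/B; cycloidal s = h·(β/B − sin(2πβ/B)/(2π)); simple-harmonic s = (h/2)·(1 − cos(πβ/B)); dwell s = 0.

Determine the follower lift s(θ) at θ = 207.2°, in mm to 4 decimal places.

seg 1 [0°–184°] uniform, h=29: full span → s += 29 → s = 29.0000
seg 2 [184°–228.8°] uniform, h=12: θ=207.2° here. β=23.2, B=44.8. 12·23.2/44.8 = 6.2143 → s = 35.2143

35.2143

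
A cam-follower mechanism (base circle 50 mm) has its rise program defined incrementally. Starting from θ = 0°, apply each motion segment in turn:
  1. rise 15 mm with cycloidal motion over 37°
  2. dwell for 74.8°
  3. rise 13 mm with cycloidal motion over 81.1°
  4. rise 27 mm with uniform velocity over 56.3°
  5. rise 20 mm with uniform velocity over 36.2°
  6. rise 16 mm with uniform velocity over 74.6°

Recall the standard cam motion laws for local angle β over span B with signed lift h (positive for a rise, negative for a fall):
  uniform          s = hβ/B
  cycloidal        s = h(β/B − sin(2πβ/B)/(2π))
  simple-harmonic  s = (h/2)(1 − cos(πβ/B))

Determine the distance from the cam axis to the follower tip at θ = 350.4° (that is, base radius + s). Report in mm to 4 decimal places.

seg 1 [0°–37°] cycloidal, h=15: full span → s += 15 → s = 15.0000
seg 2 [37°–111.8°] dwell: s stays 15.0000
seg 3 [111.8°–192.9°] cycloidal, h=13: full span → s += 13 → s = 28.0000
seg 4 [192.9°–249.2°] uniform, h=27: full span → s += 27 → s = 55.0000
seg 5 [249.2°–285.4°] uniform, h=20: full span → s += 20 → s = 75.0000
seg 6 [285.4°–360°] uniform, h=16: θ=350.4° here. β=65, B=74.6. 16·65/74.6 = 13.9410 → s = 88.9410
radial distance = base radius + s = 50 + 88.9410 = 138.9410

138.9410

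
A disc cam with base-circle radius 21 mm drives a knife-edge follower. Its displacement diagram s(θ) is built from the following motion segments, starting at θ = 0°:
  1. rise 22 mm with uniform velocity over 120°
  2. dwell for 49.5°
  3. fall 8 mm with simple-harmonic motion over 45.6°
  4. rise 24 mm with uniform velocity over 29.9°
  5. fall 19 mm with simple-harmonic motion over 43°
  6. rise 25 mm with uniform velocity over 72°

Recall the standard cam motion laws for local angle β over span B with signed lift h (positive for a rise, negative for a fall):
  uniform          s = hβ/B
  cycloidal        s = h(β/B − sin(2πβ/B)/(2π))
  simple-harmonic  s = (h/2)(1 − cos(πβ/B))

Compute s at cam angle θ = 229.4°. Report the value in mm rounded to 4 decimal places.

seg 1 [0°–120°] uniform, h=22: full span → s += 22 → s = 22.0000
seg 2 [120°–169.5°] dwell: s stays 22.0000
seg 3 [169.5°–215.1°] simple-harmonic, h=-8: full span → s += -8 → s = 14.0000
seg 4 [215.1°–245°] uniform, h=24: θ=229.4° here. β=14.3, B=29.9. 24·14.3/29.9 = 11.4783 → s = 25.4783

25.4783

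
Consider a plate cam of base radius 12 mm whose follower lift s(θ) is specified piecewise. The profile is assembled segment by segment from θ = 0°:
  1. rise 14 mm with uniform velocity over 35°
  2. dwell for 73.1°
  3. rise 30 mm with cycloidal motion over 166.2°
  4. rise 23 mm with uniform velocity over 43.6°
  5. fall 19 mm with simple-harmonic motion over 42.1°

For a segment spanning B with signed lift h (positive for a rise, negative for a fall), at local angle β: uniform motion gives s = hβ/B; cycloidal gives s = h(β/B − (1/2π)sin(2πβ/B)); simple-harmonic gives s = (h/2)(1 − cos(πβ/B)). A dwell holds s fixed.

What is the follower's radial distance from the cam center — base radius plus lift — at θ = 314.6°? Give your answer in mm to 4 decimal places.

seg 1 [0°–35°] uniform, h=14: full span → s += 14 → s = 14.0000
seg 2 [35°–108.1°] dwell: s stays 14.0000
seg 3 [108.1°–274.3°] cycloidal, h=30: full span → s += 30 → s = 44.0000
seg 4 [274.3°–317.9°] uniform, h=23: θ=314.6° here. β=40.3, B=43.6. 23·40.3/43.6 = 21.2592 → s = 65.2592
radial distance = base radius + s = 12 + 65.2592 = 77.2592

77.2592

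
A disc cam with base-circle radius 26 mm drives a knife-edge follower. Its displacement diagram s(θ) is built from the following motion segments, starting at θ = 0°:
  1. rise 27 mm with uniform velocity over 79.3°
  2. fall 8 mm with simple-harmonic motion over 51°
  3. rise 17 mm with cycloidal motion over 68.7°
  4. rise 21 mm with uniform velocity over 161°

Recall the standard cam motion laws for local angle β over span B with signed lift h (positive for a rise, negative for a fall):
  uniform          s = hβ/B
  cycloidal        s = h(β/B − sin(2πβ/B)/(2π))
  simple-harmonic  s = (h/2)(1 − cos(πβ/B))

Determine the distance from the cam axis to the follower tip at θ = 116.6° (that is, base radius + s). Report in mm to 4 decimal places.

seg 1 [0°–79.3°] uniform, h=27: full span → s += 27 → s = 27.0000
seg 2 [79.3°–130.3°] simple-harmonic, h=-8: θ=116.6° here. β=37.3, B=51. -8/2·(1 − cos(π·0.7314)) = -6.6582 → s = 20.3418
radial distance = base radius + s = 26 + 20.3418 = 46.3418

46.3418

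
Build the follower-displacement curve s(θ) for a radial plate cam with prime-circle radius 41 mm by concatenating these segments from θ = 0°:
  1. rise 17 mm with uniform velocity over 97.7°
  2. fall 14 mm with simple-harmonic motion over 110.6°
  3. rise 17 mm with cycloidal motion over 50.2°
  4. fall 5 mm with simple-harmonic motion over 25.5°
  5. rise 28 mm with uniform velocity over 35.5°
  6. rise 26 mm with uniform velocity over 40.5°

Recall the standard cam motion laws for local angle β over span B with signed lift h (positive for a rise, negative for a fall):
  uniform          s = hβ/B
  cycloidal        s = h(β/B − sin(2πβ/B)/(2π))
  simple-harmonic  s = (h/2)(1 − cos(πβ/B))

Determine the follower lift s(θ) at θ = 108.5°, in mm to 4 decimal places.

seg 1 [0°–97.7°] uniform, h=17: full span → s += 17 → s = 17.0000
seg 2 [97.7°–208.3°] simple-harmonic, h=-14: θ=108.5° here. β=10.8, B=110.6. -14/2·(1 − cos(π·0.0976)) = -0.3268 → s = 16.6732

16.6732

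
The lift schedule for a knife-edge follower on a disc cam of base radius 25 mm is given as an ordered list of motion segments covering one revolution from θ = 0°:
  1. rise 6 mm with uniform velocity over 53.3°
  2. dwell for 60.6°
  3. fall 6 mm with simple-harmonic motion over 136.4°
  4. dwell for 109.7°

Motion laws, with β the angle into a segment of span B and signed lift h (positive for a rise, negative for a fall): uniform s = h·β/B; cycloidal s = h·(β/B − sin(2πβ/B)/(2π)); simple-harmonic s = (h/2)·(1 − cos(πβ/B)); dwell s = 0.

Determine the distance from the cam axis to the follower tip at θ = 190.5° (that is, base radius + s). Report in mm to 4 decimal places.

seg 1 [0°–53.3°] uniform, h=6: full span → s += 6 → s = 6.0000
seg 2 [53.3°–113.9°] dwell: s stays 6.0000
seg 3 [113.9°–250.3°] simple-harmonic, h=-6: θ=190.5° here. β=76.6, B=136.4. -6/2·(1 − cos(π·0.5616)) = -3.5768 → s = 2.4232
radial distance = base radius + s = 25 + 2.4232 = 27.4232

27.4232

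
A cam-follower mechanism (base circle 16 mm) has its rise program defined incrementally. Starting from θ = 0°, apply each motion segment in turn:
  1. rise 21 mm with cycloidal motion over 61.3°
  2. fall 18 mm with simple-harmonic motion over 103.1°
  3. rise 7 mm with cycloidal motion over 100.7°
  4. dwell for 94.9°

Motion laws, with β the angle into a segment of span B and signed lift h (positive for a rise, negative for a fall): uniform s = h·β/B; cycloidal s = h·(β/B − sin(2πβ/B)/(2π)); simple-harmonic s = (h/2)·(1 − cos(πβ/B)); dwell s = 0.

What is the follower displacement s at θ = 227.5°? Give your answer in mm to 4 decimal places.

seg 1 [0°–61.3°] cycloidal, h=21: full span → s += 21 → s = 21.0000
seg 2 [61.3°–164.4°] simple-harmonic, h=-18: full span → s += -18 → s = 3.0000
seg 3 [164.4°–265.1°] cycloidal, h=7: θ=227.5° here. β=63.1, B=100.7. 7·(0.6266 − sin(2π·0.6266)/(2π)) = 5.1820 → s = 8.1820

8.1820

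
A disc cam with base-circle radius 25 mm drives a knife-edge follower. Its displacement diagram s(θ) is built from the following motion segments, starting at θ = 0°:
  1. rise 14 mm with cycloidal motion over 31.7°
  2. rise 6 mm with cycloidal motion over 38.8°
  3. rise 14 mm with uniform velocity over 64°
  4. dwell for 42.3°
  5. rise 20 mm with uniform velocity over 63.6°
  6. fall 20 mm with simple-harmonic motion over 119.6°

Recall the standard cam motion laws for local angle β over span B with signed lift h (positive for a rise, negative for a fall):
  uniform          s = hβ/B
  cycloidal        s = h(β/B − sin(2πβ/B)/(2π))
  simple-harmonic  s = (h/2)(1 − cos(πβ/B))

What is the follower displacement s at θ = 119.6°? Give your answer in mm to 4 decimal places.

seg 1 [0°–31.7°] cycloidal, h=14: full span → s += 14 → s = 14.0000
seg 2 [31.7°–70.5°] cycloidal, h=6: full span → s += 6 → s = 20.0000
seg 3 [70.5°–134.5°] uniform, h=14: θ=119.6° here. β=49.1, B=64. 14·49.1/64 = 10.7406 → s = 30.7406

30.7406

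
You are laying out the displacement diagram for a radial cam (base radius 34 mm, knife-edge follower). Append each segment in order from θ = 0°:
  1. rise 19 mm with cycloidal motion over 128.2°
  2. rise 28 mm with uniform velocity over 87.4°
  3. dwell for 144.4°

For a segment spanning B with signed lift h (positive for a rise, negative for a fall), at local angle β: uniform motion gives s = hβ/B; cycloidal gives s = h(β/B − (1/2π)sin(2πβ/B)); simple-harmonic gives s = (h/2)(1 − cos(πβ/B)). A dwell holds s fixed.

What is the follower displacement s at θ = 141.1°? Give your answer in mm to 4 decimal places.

seg 1 [0°–128.2°] cycloidal, h=19: full span → s += 19 → s = 19.0000
seg 2 [128.2°–215.6°] uniform, h=28: θ=141.1° here. β=12.9, B=87.4. 28·12.9/87.4 = 4.1327 → s = 23.1327

23.1327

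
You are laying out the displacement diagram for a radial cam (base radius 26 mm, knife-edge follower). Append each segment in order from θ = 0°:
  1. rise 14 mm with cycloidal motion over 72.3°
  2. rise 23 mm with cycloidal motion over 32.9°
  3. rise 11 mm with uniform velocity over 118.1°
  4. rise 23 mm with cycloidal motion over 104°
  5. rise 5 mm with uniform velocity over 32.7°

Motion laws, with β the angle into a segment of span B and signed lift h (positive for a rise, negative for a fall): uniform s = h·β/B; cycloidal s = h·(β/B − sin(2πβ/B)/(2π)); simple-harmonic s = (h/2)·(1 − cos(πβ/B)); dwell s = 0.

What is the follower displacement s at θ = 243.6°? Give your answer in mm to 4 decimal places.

seg 1 [0°–72.3°] cycloidal, h=14: full span → s += 14 → s = 14.0000
seg 2 [72.3°–105.2°] cycloidal, h=23: full span → s += 23 → s = 37.0000
seg 3 [105.2°–223.3°] uniform, h=11: full span → s += 11 → s = 48.0000
seg 4 [223.3°–327.3°] cycloidal, h=23: θ=243.6° here. β=20.3, B=104. 23·(0.1952 − sin(2π·0.1952)/(2π)) = 1.0438 → s = 49.0438

49.0438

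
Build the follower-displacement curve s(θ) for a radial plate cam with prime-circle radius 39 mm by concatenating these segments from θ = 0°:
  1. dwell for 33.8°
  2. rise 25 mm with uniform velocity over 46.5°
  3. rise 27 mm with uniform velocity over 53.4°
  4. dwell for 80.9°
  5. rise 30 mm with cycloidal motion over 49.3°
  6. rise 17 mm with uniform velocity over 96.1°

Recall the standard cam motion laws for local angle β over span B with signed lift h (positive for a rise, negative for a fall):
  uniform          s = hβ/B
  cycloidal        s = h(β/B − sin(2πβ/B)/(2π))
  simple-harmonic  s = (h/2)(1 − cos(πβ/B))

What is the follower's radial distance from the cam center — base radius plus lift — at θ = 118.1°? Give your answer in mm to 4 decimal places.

seg 1 [0°–33.8°] dwell: s stays 0.0000
seg 2 [33.8°–80.3°] uniform, h=25: full span → s += 25 → s = 25.0000
seg 3 [80.3°–133.7°] uniform, h=27: θ=118.1° here. β=37.8, B=53.4. 27·37.8/53.4 = 19.1124 → s = 44.1124
radial distance = base radius + s = 39 + 44.1124 = 83.1124

83.1124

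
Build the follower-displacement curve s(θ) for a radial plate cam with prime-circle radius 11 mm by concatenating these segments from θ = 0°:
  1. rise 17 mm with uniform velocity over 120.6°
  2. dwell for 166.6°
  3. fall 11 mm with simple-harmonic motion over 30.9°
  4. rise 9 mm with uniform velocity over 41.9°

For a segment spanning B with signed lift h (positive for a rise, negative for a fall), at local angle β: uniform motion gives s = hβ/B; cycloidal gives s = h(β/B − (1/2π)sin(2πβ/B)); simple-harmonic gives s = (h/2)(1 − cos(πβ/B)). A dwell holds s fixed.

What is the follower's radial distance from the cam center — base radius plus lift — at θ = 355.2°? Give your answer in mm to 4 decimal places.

seg 1 [0°–120.6°] uniform, h=17: full span → s += 17 → s = 17.0000
seg 2 [120.6°–287.2°] dwell: s stays 17.0000
seg 3 [287.2°–318.1°] simple-harmonic, h=-11: full span → s += -11 → s = 6.0000
seg 4 [318.1°–360°] uniform, h=9: θ=355.2° here. β=37.1, B=41.9. 9·37.1/41.9 = 7.9690 → s = 13.9690
radial distance = base radius + s = 11 + 13.9690 = 24.9690

24.9690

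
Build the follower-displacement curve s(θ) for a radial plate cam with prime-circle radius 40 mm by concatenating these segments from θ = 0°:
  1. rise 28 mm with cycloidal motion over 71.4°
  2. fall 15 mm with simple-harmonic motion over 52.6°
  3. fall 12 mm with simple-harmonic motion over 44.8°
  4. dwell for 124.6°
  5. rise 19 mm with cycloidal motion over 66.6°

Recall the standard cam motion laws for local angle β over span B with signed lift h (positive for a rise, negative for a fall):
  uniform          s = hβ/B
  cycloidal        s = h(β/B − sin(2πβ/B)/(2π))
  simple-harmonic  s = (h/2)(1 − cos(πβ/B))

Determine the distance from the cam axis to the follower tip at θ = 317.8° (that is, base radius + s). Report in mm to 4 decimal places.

seg 1 [0°–71.4°] cycloidal, h=28: full span → s += 28 → s = 28.0000
seg 2 [71.4°–124°] simple-harmonic, h=-15: full span → s += -15 → s = 13.0000
seg 3 [124°–168.8°] simple-harmonic, h=-12: full span → s += -12 → s = 1.0000
seg 4 [168.8°–293.4°] dwell: s stays 1.0000
seg 5 [293.4°–360°] cycloidal, h=19: θ=317.8° here. β=24.4, B=66.6. 19·(0.3664 − sin(2π·0.3664)/(2π)) = 4.7099 → s = 5.7099
radial distance = base radius + s = 40 + 5.7099 = 45.7099

45.7099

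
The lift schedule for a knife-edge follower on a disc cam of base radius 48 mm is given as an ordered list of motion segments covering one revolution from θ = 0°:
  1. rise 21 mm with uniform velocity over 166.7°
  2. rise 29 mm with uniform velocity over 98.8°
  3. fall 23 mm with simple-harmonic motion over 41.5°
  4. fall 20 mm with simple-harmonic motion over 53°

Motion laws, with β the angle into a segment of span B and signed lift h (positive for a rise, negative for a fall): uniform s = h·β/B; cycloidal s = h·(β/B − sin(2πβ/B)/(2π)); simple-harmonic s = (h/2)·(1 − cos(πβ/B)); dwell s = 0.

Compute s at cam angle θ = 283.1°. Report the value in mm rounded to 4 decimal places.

seg 1 [0°–166.7°] uniform, h=21: full span → s += 21 → s = 21.0000
seg 2 [166.7°–265.5°] uniform, h=29: full span → s += 29 → s = 50.0000
seg 3 [265.5°–307°] simple-harmonic, h=-23: θ=283.1° here. β=17.6, B=41.5. -23/2·(1 − cos(π·0.4241)) = -8.7836 → s = 41.2164

41.2164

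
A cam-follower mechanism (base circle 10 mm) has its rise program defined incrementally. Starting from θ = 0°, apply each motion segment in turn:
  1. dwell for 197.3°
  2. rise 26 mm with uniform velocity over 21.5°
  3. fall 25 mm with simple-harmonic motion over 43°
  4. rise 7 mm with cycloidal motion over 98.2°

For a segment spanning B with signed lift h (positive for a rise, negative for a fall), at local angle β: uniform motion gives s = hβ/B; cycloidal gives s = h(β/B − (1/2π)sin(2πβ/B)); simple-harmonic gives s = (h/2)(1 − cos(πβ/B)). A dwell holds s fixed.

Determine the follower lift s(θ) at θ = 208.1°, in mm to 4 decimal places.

seg 1 [0°–197.3°] dwell: s stays 0.0000
seg 2 [197.3°–218.8°] uniform, h=26: θ=208.1° here. β=10.8, B=21.5. 26·10.8/21.5 = 13.0605 → s = 13.0605

13.0605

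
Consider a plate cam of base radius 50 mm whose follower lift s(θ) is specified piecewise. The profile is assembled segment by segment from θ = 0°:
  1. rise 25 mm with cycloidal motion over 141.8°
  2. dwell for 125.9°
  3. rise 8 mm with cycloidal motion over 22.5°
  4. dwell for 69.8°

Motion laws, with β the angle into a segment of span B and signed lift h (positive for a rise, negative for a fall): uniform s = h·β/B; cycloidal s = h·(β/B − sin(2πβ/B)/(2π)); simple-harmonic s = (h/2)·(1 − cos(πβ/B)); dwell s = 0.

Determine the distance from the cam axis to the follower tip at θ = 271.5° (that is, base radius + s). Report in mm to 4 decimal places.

seg 1 [0°–141.8°] cycloidal, h=25: full span → s += 25 → s = 25.0000
seg 2 [141.8°–267.7°] dwell: s stays 25.0000
seg 3 [267.7°–290.2°] cycloidal, h=8: θ=271.5° here. β=3.8, B=22.5. 8·(0.1689 − sin(2π·0.1689)/(2π)) = 0.2397 → s = 25.2397
radial distance = base radius + s = 50 + 25.2397 = 75.2397

75.2397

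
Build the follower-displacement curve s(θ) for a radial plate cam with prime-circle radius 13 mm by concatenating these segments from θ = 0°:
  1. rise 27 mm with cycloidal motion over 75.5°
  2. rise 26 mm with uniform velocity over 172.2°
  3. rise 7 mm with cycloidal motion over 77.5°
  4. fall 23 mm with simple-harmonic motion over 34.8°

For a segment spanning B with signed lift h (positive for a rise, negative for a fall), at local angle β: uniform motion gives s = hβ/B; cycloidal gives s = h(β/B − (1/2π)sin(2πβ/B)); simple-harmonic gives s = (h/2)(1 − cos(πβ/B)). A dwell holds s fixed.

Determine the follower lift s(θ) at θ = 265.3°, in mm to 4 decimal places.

seg 1 [0°–75.5°] cycloidal, h=27: full span → s += 27 → s = 27.0000
seg 2 [75.5°–247.7°] uniform, h=26: full span → s += 26 → s = 53.0000
seg 3 [247.7°–325.2°] cycloidal, h=7: θ=265.3° here. β=17.6, B=77.5. 7·(0.2271 − sin(2π·0.2271)/(2π)) = 0.4871 → s = 53.4871

53.4871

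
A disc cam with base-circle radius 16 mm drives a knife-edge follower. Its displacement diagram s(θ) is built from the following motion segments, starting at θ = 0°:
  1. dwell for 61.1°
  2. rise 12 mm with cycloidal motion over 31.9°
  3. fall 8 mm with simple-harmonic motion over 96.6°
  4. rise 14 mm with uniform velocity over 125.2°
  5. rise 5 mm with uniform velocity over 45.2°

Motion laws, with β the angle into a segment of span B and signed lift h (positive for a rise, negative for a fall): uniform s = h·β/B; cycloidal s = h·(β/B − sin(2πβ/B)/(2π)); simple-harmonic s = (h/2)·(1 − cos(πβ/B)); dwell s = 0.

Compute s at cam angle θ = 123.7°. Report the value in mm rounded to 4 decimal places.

seg 1 [0°–61.1°] dwell: s stays 0.0000
seg 2 [61.1°–93°] cycloidal, h=12: full span → s += 12 → s = 12.0000
seg 3 [93°–189.6°] simple-harmonic, h=-8: θ=123.7° here. β=30.7, B=96.6. -8/2·(1 − cos(π·0.3178)) = -1.8335 → s = 10.1665

10.1665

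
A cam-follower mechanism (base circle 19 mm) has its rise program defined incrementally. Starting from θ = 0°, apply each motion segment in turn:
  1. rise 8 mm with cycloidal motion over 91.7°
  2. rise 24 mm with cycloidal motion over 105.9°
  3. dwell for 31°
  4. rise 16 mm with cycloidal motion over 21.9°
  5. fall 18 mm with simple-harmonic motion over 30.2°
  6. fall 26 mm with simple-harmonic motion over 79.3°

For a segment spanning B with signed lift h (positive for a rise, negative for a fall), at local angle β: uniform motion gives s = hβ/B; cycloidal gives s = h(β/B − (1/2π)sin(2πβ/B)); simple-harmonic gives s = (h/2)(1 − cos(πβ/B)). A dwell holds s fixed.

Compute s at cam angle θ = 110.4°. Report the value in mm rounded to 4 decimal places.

seg 1 [0°–91.7°] cycloidal, h=8: full span → s += 8 → s = 8.0000
seg 2 [91.7°–197.6°] cycloidal, h=24: θ=110.4° here. β=18.7, B=105.9. 24·(0.1766 − sin(2π·0.1766)/(2π)) = 0.8175 → s = 8.8175

8.8175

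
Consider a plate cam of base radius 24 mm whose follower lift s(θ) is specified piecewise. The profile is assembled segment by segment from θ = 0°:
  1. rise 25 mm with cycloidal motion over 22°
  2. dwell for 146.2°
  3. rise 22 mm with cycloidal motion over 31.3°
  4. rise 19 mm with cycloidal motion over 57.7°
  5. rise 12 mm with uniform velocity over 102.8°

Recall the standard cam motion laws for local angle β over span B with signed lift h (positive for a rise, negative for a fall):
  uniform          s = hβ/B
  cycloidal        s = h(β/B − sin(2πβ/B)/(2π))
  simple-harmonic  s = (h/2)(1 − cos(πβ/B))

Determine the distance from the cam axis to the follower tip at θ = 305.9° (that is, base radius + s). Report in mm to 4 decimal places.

seg 1 [0°–22°] cycloidal, h=25: full span → s += 25 → s = 25.0000
seg 2 [22°–168.2°] dwell: s stays 25.0000
seg 3 [168.2°–199.5°] cycloidal, h=22: full span → s += 22 → s = 47.0000
seg 4 [199.5°–257.2°] cycloidal, h=19: full span → s += 19 → s = 66.0000
seg 5 [257.2°–360°] uniform, h=12: θ=305.9° here. β=48.7, B=102.8. 12·48.7/102.8 = 5.6848 → s = 71.6848
radial distance = base radius + s = 24 + 71.6848 = 95.6848

95.6848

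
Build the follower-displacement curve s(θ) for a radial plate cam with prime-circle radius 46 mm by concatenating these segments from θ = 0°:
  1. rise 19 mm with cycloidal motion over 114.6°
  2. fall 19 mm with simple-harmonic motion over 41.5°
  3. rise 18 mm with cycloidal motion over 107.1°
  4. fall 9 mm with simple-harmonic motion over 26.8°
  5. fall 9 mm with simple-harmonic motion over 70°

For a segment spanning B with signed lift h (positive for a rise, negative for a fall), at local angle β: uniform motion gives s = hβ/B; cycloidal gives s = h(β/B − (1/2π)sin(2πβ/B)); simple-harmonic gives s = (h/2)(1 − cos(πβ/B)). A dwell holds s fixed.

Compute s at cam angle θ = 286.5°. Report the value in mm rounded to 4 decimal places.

seg 1 [0°–114.6°] cycloidal, h=19: full span → s += 19 → s = 19.0000
seg 2 [114.6°–156.1°] simple-harmonic, h=-19: full span → s += -19 → s = 0.0000
seg 3 [156.1°–263.2°] cycloidal, h=18: full span → s += 18 → s = 18.0000
seg 4 [263.2°–290°] simple-harmonic, h=-9: θ=286.5° here. β=23.3, B=26.8. -9/2·(1 − cos(π·0.8694)) = -8.6265 → s = 9.3735

9.3735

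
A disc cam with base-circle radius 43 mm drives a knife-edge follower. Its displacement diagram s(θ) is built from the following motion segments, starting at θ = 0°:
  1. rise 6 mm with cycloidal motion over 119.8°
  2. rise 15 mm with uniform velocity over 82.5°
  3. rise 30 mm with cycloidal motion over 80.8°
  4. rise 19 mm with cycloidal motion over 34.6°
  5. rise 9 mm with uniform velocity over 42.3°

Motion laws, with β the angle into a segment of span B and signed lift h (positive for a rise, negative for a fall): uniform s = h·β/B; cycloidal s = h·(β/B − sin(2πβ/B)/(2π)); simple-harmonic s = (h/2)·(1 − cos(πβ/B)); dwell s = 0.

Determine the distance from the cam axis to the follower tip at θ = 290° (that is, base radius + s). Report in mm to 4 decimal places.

seg 1 [0°–119.8°] cycloidal, h=6: full span → s += 6 → s = 6.0000
seg 2 [119.8°–202.3°] uniform, h=15: full span → s += 15 → s = 21.0000
seg 3 [202.3°–283.1°] cycloidal, h=30: full span → s += 30 → s = 51.0000
seg 4 [283.1°–317.7°] cycloidal, h=19: θ=290° here. β=6.9, B=34.6. 19·(0.1994 − sin(2π·0.1994)/(2π)) = 0.9165 → s = 51.9165
radial distance = base radius + s = 43 + 51.9165 = 94.9165

94.9165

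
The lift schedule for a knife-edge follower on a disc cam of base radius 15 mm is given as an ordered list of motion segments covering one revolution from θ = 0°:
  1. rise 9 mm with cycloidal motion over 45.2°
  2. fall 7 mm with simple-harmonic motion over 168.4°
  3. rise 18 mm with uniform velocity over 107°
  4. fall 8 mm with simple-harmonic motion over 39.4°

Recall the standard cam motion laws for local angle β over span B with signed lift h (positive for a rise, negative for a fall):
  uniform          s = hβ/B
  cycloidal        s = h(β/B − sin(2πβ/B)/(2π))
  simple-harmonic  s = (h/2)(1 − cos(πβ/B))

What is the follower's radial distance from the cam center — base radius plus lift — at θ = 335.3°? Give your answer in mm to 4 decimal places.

seg 1 [0°–45.2°] cycloidal, h=9: full span → s += 9 → s = 9.0000
seg 2 [45.2°–213.6°] simple-harmonic, h=-7: full span → s += -7 → s = 2.0000
seg 3 [213.6°–320.6°] uniform, h=18: full span → s += 18 → s = 20.0000
seg 4 [320.6°–360°] simple-harmonic, h=-8: θ=335.3° here. β=14.7, B=39.4. -8/2·(1 − cos(π·0.3731)) = -2.4472 → s = 17.5528
radial distance = base radius + s = 15 + 17.5528 = 32.5528

32.5528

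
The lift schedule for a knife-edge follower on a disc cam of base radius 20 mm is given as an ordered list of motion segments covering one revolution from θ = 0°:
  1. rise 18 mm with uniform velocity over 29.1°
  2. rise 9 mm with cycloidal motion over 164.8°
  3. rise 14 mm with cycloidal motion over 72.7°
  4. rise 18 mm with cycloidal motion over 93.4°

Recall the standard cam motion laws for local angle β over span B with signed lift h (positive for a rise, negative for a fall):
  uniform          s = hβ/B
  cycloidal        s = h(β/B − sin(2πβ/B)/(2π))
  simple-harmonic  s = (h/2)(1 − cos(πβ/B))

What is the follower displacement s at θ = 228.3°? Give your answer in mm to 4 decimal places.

seg 1 [0°–29.1°] uniform, h=18: full span → s += 18 → s = 18.0000
seg 2 [29.1°–193.9°] cycloidal, h=9: full span → s += 9 → s = 27.0000
seg 3 [193.9°–266.6°] cycloidal, h=14: θ=228.3° here. β=34.4, B=72.7. 14·(0.4732 − sin(2π·0.4732)/(2π)) = 6.2507 → s = 33.2507

33.2507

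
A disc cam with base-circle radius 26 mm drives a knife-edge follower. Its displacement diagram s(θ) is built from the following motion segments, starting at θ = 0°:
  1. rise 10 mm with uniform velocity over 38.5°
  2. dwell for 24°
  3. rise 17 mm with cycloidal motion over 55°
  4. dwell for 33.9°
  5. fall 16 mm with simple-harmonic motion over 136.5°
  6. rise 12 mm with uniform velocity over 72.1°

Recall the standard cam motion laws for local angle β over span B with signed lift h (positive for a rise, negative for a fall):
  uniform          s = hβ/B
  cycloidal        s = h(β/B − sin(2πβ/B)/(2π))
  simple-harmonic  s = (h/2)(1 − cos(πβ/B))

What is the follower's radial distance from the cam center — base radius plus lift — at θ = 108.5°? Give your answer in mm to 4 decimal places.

seg 1 [0°–38.5°] uniform, h=10: full span → s += 10 → s = 10.0000
seg 2 [38.5°–62.5°] dwell: s stays 10.0000
seg 3 [62.5°–117.5°] cycloidal, h=17: θ=108.5° here. β=46, B=55. 17·(0.8364 − sin(2π·0.8364)/(2π)) = 16.5351 → s = 26.5351
radial distance = base radius + s = 26 + 26.5351 = 52.5351

52.5351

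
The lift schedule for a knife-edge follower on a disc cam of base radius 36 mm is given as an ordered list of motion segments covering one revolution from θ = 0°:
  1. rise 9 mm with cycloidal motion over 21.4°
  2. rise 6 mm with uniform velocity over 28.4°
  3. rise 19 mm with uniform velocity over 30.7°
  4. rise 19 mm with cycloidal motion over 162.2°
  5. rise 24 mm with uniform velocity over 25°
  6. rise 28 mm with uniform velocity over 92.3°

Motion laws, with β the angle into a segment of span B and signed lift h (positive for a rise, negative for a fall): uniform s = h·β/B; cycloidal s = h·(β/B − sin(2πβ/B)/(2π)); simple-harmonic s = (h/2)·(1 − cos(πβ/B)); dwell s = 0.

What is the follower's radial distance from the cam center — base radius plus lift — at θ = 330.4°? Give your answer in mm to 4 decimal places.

seg 1 [0°–21.4°] cycloidal, h=9: full span → s += 9 → s = 9.0000
seg 2 [21.4°–49.8°] uniform, h=6: full span → s += 6 → s = 15.0000
seg 3 [49.8°–80.5°] uniform, h=19: full span → s += 19 → s = 34.0000
seg 4 [80.5°–242.7°] cycloidal, h=19: full span → s += 19 → s = 53.0000
seg 5 [242.7°–267.7°] uniform, h=24: full span → s += 24 → s = 77.0000
seg 6 [267.7°–360°] uniform, h=28: θ=330.4° here. β=62.7, B=92.3. 28·62.7/92.3 = 19.0206 → s = 96.0206
radial distance = base radius + s = 36 + 96.0206 = 132.0206

132.0206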